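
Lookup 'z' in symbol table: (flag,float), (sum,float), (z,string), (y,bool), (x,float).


Lookup 'z' → type string


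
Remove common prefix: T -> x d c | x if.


Common prefix: 'x'
Factored: T -> x T', T' -> d c | if


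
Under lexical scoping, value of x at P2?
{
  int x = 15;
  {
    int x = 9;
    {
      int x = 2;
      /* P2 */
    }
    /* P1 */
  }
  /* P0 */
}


x declared in the same block as P2
x = 2


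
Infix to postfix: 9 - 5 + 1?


Left to right (same or higher precedence on left)
Postfix: 9 5 - 1 +


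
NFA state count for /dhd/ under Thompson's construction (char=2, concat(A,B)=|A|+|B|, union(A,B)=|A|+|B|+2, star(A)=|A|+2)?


Syntax tree has 3 char leaf(s), 0 union(s), 0 star(s)
chars contribute 3×2 = 6; each union adds +2; each star adds +2
Total: 6 + 0 + 0 = 6 states


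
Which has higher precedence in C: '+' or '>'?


'+' is additive (level 9); '>' is relational (level 7)
Higher level binds tighter
'+' has higher precedence than '>'


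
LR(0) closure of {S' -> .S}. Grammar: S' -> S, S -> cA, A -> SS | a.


Start: S' -> .S
For each item with dot before a nonterminal B, add B -> .γ for every B-production
Closure: [S' -> .S, S -> .cA]


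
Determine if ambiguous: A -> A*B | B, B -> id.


precedence layered via separate nonterminal B: deterministic
Unambiguous


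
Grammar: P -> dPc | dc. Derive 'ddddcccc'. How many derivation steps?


Derivation: P => dPc => ddPcc => dddPccc => ddddcccc
Steps: 4


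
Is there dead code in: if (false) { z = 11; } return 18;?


condition is constant false, so the whole block is unreachable
Dead: 'if (false) { z = 11; }'


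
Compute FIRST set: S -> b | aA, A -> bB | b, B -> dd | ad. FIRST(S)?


Per alternative of S: FIRST(b) = {b}; FIRST(aA) = {a}
FIRST(S) = {a, b}


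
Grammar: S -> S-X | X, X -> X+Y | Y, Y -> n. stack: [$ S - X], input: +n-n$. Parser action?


'+' can extend X; shift to build X -> X+Y
Action: shift


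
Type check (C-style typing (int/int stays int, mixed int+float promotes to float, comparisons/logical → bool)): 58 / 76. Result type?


Operand types: int / int
Rule: mixed int/float promotes to float; int/int stays int
Result type: int


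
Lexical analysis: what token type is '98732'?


Pattern: digits only
Type: INTEGER_LITERAL


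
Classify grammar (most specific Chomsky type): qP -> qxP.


LHS has context (more than one symbol) and |LHS| ≤ |RHS|
Classification: Type 1 (Context-Sensitive)


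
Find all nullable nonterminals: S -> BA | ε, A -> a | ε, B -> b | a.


A nonterminal is nullable iff some alternative derives ε (directly, or every symbol in it is nullable)
Nullable: {A, S}


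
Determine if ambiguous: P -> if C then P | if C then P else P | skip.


dangling else: 'if C then if C then skip else skip' parses two ways
Ambiguous


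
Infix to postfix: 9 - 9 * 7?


* has higher precedence, evaluate 9*7 first
Postfix: 9 9 7 * -


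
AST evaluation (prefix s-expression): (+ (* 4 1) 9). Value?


Evaluate inner: (* 4 1) = 4
Evaluate root: (+ 4 9) = 13
Result: 13


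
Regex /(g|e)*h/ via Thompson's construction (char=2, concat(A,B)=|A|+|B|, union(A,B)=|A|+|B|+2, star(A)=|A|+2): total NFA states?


Syntax tree has 3 char leaf(s), 1 union(s), 1 star(s)
chars contribute 3×2 = 6; each union adds +2; each star adds +2
Total: 6 + 2 + 2 = 10 states


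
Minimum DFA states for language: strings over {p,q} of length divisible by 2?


Track length mod 2: states 0..1, accept at 0
Minimal DFA: 2 states


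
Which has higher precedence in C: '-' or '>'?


'-' is additive (level 9); '>' is relational (level 7)
Higher level binds tighter
'-' has higher precedence than '>'


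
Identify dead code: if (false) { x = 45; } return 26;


condition is constant false, so the whole block is unreachable
Dead: 'if (false) { x = 45; }'


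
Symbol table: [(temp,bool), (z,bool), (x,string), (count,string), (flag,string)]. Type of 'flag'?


Lookup 'flag' → type string


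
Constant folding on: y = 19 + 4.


19 + 4 = 23 at compile time
Optimized: y = 23


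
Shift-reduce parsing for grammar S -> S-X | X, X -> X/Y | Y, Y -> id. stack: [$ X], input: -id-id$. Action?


lookahead ∉ {/} so X won't extend; reduce S -> X
Action: reduce (S -> X)


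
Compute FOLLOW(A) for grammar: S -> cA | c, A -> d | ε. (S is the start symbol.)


$ ∈ FOLLOW(S). For each A -> αBβ: add FIRST(β)\{ε} to FOLLOW(B); if β nullable, add FOLLOW(A).
FOLLOW(A) = {$}


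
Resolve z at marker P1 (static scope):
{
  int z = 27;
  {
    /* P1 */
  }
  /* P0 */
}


P1's block does not declare z; resolves to the enclosing declaration at depth 0
z = 27


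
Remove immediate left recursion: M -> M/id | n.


Left-recursive alternatives: M/id; non-recursive: n
Introduce M': M -> nM', M' -> /idM' | ε


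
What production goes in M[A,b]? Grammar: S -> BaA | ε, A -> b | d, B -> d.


For [A, b]: 'b' ∈ FIRST(b)
Entry: A -> b


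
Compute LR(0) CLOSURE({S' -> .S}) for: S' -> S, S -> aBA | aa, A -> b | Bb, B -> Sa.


Start: S' -> .S
For each item with dot before a nonterminal B, add B -> .γ for every B-production
Closure: [S' -> .S, S -> .aBA, S -> .aa]


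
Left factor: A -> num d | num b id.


Common prefix: 'num'
Factored: A -> num A', A' -> d | b id


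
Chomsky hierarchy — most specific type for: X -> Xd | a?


Left-linear: every RHS is a terminal or one nonterminal followed by a terminal
Classification: Type 3 (Regular)


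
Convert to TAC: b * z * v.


Break into single-operator statements:
t1 = b * z
t2 = t1 * v


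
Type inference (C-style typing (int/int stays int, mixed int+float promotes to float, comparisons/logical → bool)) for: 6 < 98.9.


Operand types: int < float
Rule: comparison yields bool
Result type: bool


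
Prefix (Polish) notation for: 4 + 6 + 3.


left-to-right (same/higher precedence on left): tree is (+ (+ 4 6) 3)
Prefix: + + 4 6 3


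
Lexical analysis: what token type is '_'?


Pattern: letter/underscore followed by alphanumerics, not a keyword
Type: IDENTIFIER


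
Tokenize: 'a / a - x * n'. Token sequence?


Scan left to right, longest-match per lexeme
Tokens: ID(a), OP(/), ID(a), OP(-), ID(x), OP(*), ID(n)


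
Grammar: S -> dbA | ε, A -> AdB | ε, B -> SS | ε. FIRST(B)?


Per alternative of B: FIRST(SS) = {d, ε}; FIRST(ε) = {ε}
FIRST(B) = {d, ε}


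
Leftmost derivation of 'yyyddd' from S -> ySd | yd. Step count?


Derivation: S => ySd => yySdd => yyyddd
Steps: 3


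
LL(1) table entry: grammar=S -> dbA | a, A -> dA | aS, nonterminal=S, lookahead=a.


For [S, a]: 'a' ∈ FIRST(a)
Entry: S -> a


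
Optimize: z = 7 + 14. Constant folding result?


7 + 14 = 21 at compile time
Optimized: z = 21


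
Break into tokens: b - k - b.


Scan left to right, longest-match per lexeme
Tokens: ID(b), OP(-), ID(k), OP(-), ID(b)


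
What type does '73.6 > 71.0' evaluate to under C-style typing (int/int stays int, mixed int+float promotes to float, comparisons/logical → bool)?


Operand types: float > float
Rule: comparison yields bool
Result type: bool


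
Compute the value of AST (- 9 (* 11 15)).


Evaluate inner: (* 11 15) = 165
Evaluate root: (- 9 165) = -156
Result: -156


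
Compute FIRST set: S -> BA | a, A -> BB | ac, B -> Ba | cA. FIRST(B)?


Per alternative of B: FIRST(Ba) = {c}; FIRST(cA) = {c}
FIRST(B) = {c}


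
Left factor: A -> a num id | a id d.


Common prefix: 'a'
Factored: A -> a A', A' -> num id | id d


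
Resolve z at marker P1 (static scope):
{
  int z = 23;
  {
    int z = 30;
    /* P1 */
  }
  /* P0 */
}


z declared in the same block as P1
z = 30


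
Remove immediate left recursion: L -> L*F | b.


Left-recursive alternatives: L*F; non-recursive: b
Introduce L': L -> bL', L' -> *FL' | ε


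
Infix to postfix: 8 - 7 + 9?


Left to right (same or higher precedence on left)
Postfix: 8 7 - 9 +


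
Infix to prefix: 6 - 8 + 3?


left-to-right (same/higher precedence on left): tree is (+ (- 6 8) 3)
Prefix: + - 6 8 3


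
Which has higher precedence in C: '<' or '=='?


'<' is relational (level 7); '==' is equality (level 6)
Higher level binds tighter
'<' has higher precedence than '=='


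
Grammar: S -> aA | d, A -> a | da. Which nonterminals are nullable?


A nonterminal is nullable iff some alternative derives ε (directly, or every symbol in it is nullable)
Nullable: {}


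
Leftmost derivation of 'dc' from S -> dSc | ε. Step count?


Derivation: S => dSc => dc
Steps: 2


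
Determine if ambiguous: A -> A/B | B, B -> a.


precedence layered via separate nonterminal B: deterministic
Unambiguous


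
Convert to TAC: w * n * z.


Break into single-operator statements:
t1 = w * n
t2 = t1 * z


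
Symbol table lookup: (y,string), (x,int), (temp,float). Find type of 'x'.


Lookup 'x' → type int


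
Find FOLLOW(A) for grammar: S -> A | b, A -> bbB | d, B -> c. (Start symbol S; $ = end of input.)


$ ∈ FOLLOW(S). For each A -> αBβ: add FIRST(β)\{ε} to FOLLOW(B); if β nullable, add FOLLOW(A).
FOLLOW(A) = {$}


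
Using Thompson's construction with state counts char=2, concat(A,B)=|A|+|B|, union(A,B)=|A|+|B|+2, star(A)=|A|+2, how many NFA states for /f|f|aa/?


Syntax tree has 4 char leaf(s), 2 union(s), 0 star(s)
chars contribute 4×2 = 8; each union adds +2; each star adds +2
Total: 8 + 4 + 0 = 12 states


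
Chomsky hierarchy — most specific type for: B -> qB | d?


Right-linear: every RHS is a terminal or a terminal followed by one nonterminal
Classification: Type 3 (Regular)


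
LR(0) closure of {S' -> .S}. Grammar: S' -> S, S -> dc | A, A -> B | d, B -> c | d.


Start: S' -> .S
For each item with dot before a nonterminal B, add B -> .γ for every B-production
Closure: [S' -> .S, S -> .dc, S -> .A, A -> .B, A -> .d, B -> .c, B -> .d]


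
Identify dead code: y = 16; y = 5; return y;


first assignment to y is overwritten before any read
Dead: 'y = 16'


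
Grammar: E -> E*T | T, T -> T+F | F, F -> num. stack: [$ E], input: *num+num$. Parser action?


shift '*' to continue E -> E*T
Action: shift


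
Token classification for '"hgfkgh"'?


Pattern: double-quoted sequence
Type: STRING_LITERAL


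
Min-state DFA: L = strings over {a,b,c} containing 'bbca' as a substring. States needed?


KMP-style automaton: 4 progress states + 1 absorbing accept = 5
Minimal DFA: 5 states


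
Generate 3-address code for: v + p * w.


Break into single-operator statements:
t1 = p * w
t2 = v + t1


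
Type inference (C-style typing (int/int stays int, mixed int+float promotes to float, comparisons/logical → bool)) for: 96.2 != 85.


Operand types: float != int
Rule: comparison yields bool
Result type: bool


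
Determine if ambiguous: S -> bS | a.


right-linear, alternatives start with distinct terminals 'b' vs 'a': unique leftmost derivation
Unambiguous


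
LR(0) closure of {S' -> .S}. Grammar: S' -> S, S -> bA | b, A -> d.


Start: S' -> .S
For each item with dot before a nonterminal B, add B -> .γ for every B-production
Closure: [S' -> .S, S -> .bA, S -> .b]


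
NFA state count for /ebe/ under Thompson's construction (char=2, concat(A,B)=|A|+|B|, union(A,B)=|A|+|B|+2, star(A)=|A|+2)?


Syntax tree has 3 char leaf(s), 0 union(s), 0 star(s)
chars contribute 3×2 = 6; each union adds +2; each star adds +2
Total: 6 + 0 + 0 = 6 states


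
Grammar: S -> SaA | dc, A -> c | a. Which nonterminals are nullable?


A nonterminal is nullable iff some alternative derives ε (directly, or every symbol in it is nullable)
Nullable: {}


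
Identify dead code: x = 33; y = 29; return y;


x is assigned but never read
Dead: 'x = 33'


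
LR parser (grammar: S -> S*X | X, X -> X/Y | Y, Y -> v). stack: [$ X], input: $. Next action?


lookahead ∉ {/} so X won't extend; reduce S -> X
Action: reduce (S -> X)


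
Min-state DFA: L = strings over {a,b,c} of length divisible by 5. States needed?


Track length mod 5: states 0..4, accept at 0
Minimal DFA: 5 states


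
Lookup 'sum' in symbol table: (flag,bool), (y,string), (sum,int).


Lookup 'sum' → type int


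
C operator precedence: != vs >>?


'>>' is shift (level 8); '!=' is equality (level 6)
Higher level binds tighter
'>>' has higher precedence than '!='


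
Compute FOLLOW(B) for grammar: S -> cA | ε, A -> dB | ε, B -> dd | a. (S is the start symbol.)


$ ∈ FOLLOW(S). For each A -> αBβ: add FIRST(β)\{ε} to FOLLOW(B); if β nullable, add FOLLOW(A).
FOLLOW(B) = {$}


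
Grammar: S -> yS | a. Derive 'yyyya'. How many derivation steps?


Derivation: S => yS => yyS => yyyS => yyyyS => yyyya
Steps: 5


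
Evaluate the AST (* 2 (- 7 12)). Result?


Evaluate inner: (- 7 12) = -5
Evaluate root: (* 2 -5) = -10
Result: -10


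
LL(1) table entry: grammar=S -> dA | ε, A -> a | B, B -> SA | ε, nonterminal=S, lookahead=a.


For [S, a]: ε is nullable and 'a' ∈ FOLLOW(S)
Entry: S -> ε


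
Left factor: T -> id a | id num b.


Common prefix: 'id'
Factored: T -> id T', T' -> a | num b


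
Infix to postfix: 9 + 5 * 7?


* has higher precedence, evaluate 5*7 first
Postfix: 9 5 7 * +


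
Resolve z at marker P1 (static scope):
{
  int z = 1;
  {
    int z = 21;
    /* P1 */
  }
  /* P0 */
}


z declared in the same block as P1
z = 21


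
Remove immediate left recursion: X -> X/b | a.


Left-recursive alternatives: X/b; non-recursive: a
Introduce X': X -> aX', X' -> /bX' | ε


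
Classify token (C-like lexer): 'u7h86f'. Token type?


Pattern: letter/underscore followed by alphanumerics, not a keyword
Type: IDENTIFIER


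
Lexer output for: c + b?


Scan left to right, longest-match per lexeme
Tokens: ID(c), OP(+), ID(b)


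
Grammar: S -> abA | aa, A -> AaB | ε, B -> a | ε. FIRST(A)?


Per alternative of A: FIRST(AaB) = {a}; FIRST(ε) = {ε}
FIRST(A) = {a, ε}


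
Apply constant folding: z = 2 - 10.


2 - 10 = -8 at compile time
Optimized: z = -8


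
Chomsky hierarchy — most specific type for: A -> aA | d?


Right-linear: every RHS is a terminal or a terminal followed by one nonterminal
Classification: Type 3 (Regular)


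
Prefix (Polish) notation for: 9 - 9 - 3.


left-to-right (same/higher precedence on left): tree is (- (- 9 9) 3)
Prefix: - - 9 9 3


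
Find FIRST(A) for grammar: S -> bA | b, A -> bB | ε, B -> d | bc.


Per alternative of A: FIRST(bB) = {b}; FIRST(ε) = {ε}
FIRST(A) = {b, ε}


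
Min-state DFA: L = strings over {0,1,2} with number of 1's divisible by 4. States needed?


Track (count of 1) mod 4: states 0..3, accept at 0
Minimal DFA: 4 states


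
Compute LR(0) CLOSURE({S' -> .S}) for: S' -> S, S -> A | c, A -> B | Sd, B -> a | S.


Start: S' -> .S
For each item with dot before a nonterminal B, add B -> .γ for every B-production
Closure: [S' -> .S, S -> .A, S -> .c, A -> .B, A -> .Sd, B -> .a, B -> .S]


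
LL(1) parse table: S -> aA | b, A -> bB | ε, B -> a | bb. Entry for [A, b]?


For [A, b]: 'b' ∈ FIRST(bB)
Entry: A -> bB


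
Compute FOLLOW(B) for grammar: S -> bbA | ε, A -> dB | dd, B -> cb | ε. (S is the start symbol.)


$ ∈ FOLLOW(S). For each A -> αBβ: add FIRST(β)\{ε} to FOLLOW(B); if β nullable, add FOLLOW(A).
FOLLOW(B) = {$}


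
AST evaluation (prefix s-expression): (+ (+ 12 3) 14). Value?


Evaluate inner: (+ 12 3) = 15
Evaluate root: (+ 15 14) = 29
Result: 29


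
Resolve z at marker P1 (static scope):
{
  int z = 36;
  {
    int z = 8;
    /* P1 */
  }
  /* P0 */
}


z declared in the same block as P1
z = 8


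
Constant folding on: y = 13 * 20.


13 * 20 = 260 at compile time
Optimized: y = 260


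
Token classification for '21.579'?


Pattern: digits with a decimal point
Type: FLOAT_LITERAL


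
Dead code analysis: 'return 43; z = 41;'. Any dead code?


statement follows a return and is unreachable
Dead: 'z = 41'


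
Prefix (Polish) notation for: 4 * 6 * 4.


left-to-right (same/higher precedence on left): tree is (* (* 4 6) 4)
Prefix: * * 4 6 4


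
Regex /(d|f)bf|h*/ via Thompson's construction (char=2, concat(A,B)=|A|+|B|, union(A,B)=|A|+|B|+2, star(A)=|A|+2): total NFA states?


Syntax tree has 5 char leaf(s), 2 union(s), 1 star(s)
chars contribute 5×2 = 10; each union adds +2; each star adds +2
Total: 10 + 4 + 2 = 16 states


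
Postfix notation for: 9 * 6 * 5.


Left to right (same or higher precedence on left)
Postfix: 9 6 * 5 *


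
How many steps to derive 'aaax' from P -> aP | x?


Derivation: P => aP => aaP => aaaP => aaax
Steps: 4


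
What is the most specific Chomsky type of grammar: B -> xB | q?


Right-linear: every RHS is a terminal or a terminal followed by one nonterminal
Classification: Type 3 (Regular)


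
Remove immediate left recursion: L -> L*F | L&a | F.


Left-recursive alternatives: L*F, L&a; non-recursive: F
Introduce L': L -> FL', L' -> *FL' | &aL' | ε


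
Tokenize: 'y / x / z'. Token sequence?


Scan left to right, longest-match per lexeme
Tokens: ID(y), OP(/), ID(x), OP(/), ID(z)


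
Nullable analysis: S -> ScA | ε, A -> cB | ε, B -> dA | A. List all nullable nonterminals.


A nonterminal is nullable iff some alternative derives ε (directly, or every symbol in it is nullable)
Nullable: {A, B, S}


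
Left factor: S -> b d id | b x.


Common prefix: 'b'
Factored: S -> b S', S' -> d id | x


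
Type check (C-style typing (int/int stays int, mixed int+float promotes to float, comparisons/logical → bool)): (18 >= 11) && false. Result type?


Operand types: bool && bool
Rule: logical operators take bool operands and yield bool
Result type: bool


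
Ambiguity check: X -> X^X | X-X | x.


'x^x-x' has two parse trees (no precedence encoded between ^ and -)
Ambiguous


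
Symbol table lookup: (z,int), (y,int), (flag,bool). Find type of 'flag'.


Lookup 'flag' → type bool


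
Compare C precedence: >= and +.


'+' is additive (level 9); '>=' is relational (level 7)
Higher level binds tighter
'+' has higher precedence than '>='


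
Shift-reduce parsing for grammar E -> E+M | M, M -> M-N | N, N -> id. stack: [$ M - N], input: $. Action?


handle 'M-N' on top
Action: reduce (M -> M-N)


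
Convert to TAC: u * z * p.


Break into single-operator statements:
t1 = u * z
t2 = t1 * p


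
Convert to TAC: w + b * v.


Break into single-operator statements:
t1 = b * v
t2 = w + t1


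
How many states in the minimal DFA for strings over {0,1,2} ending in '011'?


Track the longest suffix of input matching a prefix of '011': 4 classes (prefixes of length 0..3)
Minimal DFA: 4 states


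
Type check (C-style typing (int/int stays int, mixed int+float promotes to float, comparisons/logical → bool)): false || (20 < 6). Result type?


Operand types: bool || bool
Rule: logical operators take bool operands and yield bool
Result type: bool


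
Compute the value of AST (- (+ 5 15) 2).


Evaluate inner: (+ 5 15) = 20
Evaluate root: (- 20 2) = 18
Result: 18


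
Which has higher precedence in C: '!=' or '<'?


'<' is relational (level 7); '!=' is equality (level 6)
Higher level binds tighter
'<' has higher precedence than '!='


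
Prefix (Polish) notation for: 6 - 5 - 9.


left-to-right (same/higher precedence on left): tree is (- (- 6 5) 9)
Prefix: - - 6 5 9


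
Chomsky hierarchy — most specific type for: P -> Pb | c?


Left-linear: every RHS is a terminal or one nonterminal followed by a terminal
Classification: Type 3 (Regular)


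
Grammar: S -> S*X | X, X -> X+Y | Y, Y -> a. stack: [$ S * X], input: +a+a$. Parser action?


'+' can extend X; shift to build X -> X+Y
Action: shift


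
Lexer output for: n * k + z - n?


Scan left to right, longest-match per lexeme
Tokens: ID(n), OP(*), ID(k), OP(+), ID(z), OP(-), ID(n)


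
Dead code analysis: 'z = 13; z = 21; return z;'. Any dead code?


first assignment to z is overwritten before any read
Dead: 'z = 13'


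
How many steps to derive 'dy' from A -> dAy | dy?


Derivation: A => dy
Steps: 1


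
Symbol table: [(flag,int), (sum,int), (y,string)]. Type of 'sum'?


Lookup 'sum' → type int


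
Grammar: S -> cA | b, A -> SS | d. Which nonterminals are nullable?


A nonterminal is nullable iff some alternative derives ε (directly, or every symbol in it is nullable)
Nullable: {}


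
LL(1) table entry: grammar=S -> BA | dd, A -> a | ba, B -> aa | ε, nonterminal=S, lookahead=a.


For [S, a]: 'a' ∈ FIRST(BA)
Entry: S -> BA


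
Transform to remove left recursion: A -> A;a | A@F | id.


Left-recursive alternatives: A;a, A@F; non-recursive: id
Introduce A': A -> idA', A' -> ;aA' | @FA' | ε


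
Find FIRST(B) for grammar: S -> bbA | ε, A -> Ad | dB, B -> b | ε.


Per alternative of B: FIRST(b) = {b}; FIRST(ε) = {ε}
FIRST(B) = {b, ε}


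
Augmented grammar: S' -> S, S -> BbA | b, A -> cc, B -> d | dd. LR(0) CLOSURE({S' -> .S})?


Start: S' -> .S
For each item with dot before a nonterminal B, add B -> .γ for every B-production
Closure: [S' -> .S, S -> .BbA, S -> .b, B -> .d, B -> .dd]


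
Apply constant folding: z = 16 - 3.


16 - 3 = 13 at compile time
Optimized: z = 13


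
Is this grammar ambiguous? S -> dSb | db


balanced d^n…b^n: each string has a unique parse
Unambiguous


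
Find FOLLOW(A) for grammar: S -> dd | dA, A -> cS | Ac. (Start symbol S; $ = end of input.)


$ ∈ FOLLOW(S). For each A -> αBβ: add FIRST(β)\{ε} to FOLLOW(B); if β nullable, add FOLLOW(A).
FOLLOW(A) = {$, c}


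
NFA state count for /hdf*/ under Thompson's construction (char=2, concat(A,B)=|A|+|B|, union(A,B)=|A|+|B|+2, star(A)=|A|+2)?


Syntax tree has 3 char leaf(s), 0 union(s), 1 star(s)
chars contribute 3×2 = 6; each union adds +2; each star adds +2
Total: 6 + 0 + 2 = 8 states


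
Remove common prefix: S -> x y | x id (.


Common prefix: 'x'
Factored: S -> x S', S' -> y | id (


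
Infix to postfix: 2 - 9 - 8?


Left to right (same or higher precedence on left)
Postfix: 2 9 - 8 -


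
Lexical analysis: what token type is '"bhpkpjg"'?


Pattern: double-quoted sequence
Type: STRING_LITERAL


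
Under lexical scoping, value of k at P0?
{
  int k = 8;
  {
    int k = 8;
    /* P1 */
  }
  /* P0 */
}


k declared in the same block as P0
k = 8


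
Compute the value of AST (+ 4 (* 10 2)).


Evaluate inner: (* 10 2) = 20
Evaluate root: (+ 4 20) = 24
Result: 24


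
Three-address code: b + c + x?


Break into single-operator statements:
t1 = b + c
t2 = t1 + x


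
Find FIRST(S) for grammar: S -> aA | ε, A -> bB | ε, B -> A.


Per alternative of S: FIRST(aA) = {a}; FIRST(ε) = {ε}
FIRST(S) = {a, ε}


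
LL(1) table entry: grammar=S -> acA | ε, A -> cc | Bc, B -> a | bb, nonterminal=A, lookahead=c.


For [A, c]: 'c' ∈ FIRST(cc)
Entry: A -> cc


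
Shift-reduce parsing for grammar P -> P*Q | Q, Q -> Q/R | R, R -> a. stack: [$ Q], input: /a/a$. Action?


shift '/' to continue Q -> Q/R
Action: shift


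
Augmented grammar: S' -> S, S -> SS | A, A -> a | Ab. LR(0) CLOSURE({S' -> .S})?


Start: S' -> .S
For each item with dot before a nonterminal B, add B -> .γ for every B-production
Closure: [S' -> .S, S -> .SS, S -> .A, A -> .a, A -> .Ab]


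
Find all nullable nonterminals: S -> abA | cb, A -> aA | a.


A nonterminal is nullable iff some alternative derives ε (directly, or every symbol in it is nullable)
Nullable: {}


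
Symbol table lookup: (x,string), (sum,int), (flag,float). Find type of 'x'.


Lookup 'x' → type string


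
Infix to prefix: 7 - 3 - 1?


left-to-right (same/higher precedence on left): tree is (- (- 7 3) 1)
Prefix: - - 7 3 1


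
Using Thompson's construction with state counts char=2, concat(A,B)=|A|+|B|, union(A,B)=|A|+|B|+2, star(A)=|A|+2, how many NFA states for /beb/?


Syntax tree has 3 char leaf(s), 0 union(s), 0 star(s)
chars contribute 3×2 = 6; each union adds +2; each star adds +2
Total: 6 + 0 + 0 = 6 states


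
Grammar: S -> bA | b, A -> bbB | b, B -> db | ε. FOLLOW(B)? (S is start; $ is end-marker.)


$ ∈ FOLLOW(S). For each A -> αBβ: add FIRST(β)\{ε} to FOLLOW(B); if β nullable, add FOLLOW(A).
FOLLOW(B) = {$}


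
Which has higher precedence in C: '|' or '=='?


'==' is equality (level 6); '|' is bitwise OR (level 3)
Higher level binds tighter
'==' has higher precedence than '|'


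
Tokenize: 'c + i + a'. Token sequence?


Scan left to right, longest-match per lexeme
Tokens: ID(c), OP(+), ID(i), OP(+), ID(a)


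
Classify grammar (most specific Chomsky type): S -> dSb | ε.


Single nonterminal LHS, but d^n b^n is not regular
Classification: Type 2 (Context-Free)


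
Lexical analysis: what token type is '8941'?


Pattern: digits only
Type: INTEGER_LITERAL


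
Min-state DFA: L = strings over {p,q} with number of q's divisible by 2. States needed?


Track (count of q) mod 2: states 0..1, accept at 0
Minimal DFA: 2 states


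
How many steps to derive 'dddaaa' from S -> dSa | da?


Derivation: S => dSa => ddSaa => dddaaa
Steps: 3


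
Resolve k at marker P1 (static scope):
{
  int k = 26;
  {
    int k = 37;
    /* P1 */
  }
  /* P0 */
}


k declared in the same block as P1
k = 37


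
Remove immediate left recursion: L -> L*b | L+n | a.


Left-recursive alternatives: L*b, L+n; non-recursive: a
Introduce L': L -> aL', L' -> *bL' | +nL' | ε


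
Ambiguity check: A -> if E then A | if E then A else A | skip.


dangling else: 'if E then if E then skip else skip' parses two ways
Ambiguous


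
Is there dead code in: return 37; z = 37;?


statement follows a return and is unreachable
Dead: 'z = 37'


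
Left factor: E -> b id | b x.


Common prefix: 'b'
Factored: E -> b E', E' -> id | x


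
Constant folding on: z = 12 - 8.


12 - 8 = 4 at compile time
Optimized: z = 4


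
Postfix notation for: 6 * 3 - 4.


Left to right (same or higher precedence on left)
Postfix: 6 3 * 4 -


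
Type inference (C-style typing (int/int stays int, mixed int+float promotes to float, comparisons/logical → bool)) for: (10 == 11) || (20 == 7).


Operand types: bool || bool
Rule: logical operators take bool operands and yield bool
Result type: bool


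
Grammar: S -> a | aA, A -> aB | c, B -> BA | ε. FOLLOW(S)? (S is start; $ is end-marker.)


$ ∈ FOLLOW(S). For each A -> αBβ: add FIRST(β)\{ε} to FOLLOW(B); if β nullable, add FOLLOW(A).
FOLLOW(S) = {$}


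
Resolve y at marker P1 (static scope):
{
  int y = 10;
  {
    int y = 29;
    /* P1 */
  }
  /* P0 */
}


y declared in the same block as P1
y = 29


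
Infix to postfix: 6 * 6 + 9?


Left to right (same or higher precedence on left)
Postfix: 6 6 * 9 +


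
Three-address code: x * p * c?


Break into single-operator statements:
t1 = x * p
t2 = t1 * c


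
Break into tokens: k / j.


Scan left to right, longest-match per lexeme
Tokens: ID(k), OP(/), ID(j)


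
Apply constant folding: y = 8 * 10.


8 * 10 = 80 at compile time
Optimized: y = 80


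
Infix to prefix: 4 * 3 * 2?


left-to-right (same/higher precedence on left): tree is (* (* 4 3) 2)
Prefix: * * 4 3 2


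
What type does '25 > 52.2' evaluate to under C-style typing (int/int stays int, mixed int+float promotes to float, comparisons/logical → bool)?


Operand types: int > float
Rule: comparison yields bool
Result type: bool


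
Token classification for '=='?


Pattern: operator symbol
Type: OPERATOR


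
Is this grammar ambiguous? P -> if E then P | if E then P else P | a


dangling else: 'if E then if E then a else a' parses two ways
Ambiguous


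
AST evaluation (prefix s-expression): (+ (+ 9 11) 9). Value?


Evaluate inner: (+ 9 11) = 20
Evaluate root: (+ 20 9) = 29
Result: 29


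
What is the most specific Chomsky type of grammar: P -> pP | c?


Right-linear: every RHS is a terminal or a terminal followed by one nonterminal
Classification: Type 3 (Regular)


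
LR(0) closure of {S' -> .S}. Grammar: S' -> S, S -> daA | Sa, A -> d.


Start: S' -> .S
For each item with dot before a nonterminal B, add B -> .γ for every B-production
Closure: [S' -> .S, S -> .daA, S -> .Sa]


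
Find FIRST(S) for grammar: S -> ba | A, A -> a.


Per alternative of S: FIRST(ba) = {b}; FIRST(A) = {a}
FIRST(S) = {a, b}


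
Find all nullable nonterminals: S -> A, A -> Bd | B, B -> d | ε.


A nonterminal is nullable iff some alternative derives ε (directly, or every symbol in it is nullable)
Nullable: {A, B, S}


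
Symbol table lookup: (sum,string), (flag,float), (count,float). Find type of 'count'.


Lookup 'count' → type float


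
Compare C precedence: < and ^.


'<' is relational (level 7); '^' is bitwise XOR (level 4)
Higher level binds tighter
'<' has higher precedence than '^'


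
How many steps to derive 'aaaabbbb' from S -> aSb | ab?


Derivation: S => aSb => aaSbb => aaaSbbb => aaaabbbb
Steps: 4


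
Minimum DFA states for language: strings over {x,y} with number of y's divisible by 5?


Track (count of y) mod 5: states 0..4, accept at 0
Minimal DFA: 5 states


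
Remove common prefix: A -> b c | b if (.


Common prefix: 'b'
Factored: A -> b A', A' -> c | if (


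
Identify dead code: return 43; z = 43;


statement follows a return and is unreachable
Dead: 'z = 43'


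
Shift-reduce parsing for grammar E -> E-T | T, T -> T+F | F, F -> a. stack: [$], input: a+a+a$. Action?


no handle on stack; shift 'a'
Action: shift


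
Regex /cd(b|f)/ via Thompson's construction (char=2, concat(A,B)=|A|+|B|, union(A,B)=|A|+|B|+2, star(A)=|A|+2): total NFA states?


Syntax tree has 4 char leaf(s), 1 union(s), 0 star(s)
chars contribute 4×2 = 8; each union adds +2; each star adds +2
Total: 8 + 2 + 0 = 10 states


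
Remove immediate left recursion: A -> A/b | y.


Left-recursive alternatives: A/b; non-recursive: y
Introduce A': A -> yA', A' -> /bA' | ε


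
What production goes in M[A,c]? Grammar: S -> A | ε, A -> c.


For [A, c]: 'c' ∈ FIRST(c)
Entry: A -> c


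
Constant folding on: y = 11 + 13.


11 + 13 = 24 at compile time
Optimized: y = 24


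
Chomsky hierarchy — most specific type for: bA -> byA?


LHS has context (more than one symbol) and |LHS| ≤ |RHS|
Classification: Type 1 (Context-Sensitive)


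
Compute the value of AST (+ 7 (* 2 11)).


Evaluate inner: (* 2 11) = 22
Evaluate root: (+ 7 22) = 29
Result: 29


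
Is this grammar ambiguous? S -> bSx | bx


balanced b^n…x^n: each string has a unique parse
Unambiguous


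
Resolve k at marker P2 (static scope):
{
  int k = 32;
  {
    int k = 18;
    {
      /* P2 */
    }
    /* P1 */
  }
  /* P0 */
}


P2's block does not declare k; resolves to the enclosing declaration at depth 1
k = 18


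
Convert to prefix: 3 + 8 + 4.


left-to-right (same/higher precedence on left): tree is (+ (+ 3 8) 4)
Prefix: + + 3 8 4


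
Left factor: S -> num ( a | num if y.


Common prefix: 'num'
Factored: S -> num S', S' -> ( a | if y


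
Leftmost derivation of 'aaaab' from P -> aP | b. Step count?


Derivation: P => aP => aaP => aaaP => aaaaP => aaaab
Steps: 5


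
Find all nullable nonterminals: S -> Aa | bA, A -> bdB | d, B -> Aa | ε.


A nonterminal is nullable iff some alternative derives ε (directly, or every symbol in it is nullable)
Nullable: {B}


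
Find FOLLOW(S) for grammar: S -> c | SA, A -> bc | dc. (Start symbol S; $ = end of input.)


$ ∈ FOLLOW(S). For each A -> αBβ: add FIRST(β)\{ε} to FOLLOW(B); if β nullable, add FOLLOW(A).
FOLLOW(S) = {$, b, d}


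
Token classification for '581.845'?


Pattern: digits with a decimal point
Type: FLOAT_LITERAL


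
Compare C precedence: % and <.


'%' is multiplicative (level 10); '<' is relational (level 7)
Higher level binds tighter
'%' has higher precedence than '<'


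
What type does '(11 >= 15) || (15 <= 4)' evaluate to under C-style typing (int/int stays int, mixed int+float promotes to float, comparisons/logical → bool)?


Operand types: bool || bool
Rule: logical operators take bool operands and yield bool
Result type: bool


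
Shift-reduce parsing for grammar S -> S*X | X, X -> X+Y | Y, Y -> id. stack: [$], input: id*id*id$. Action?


no handle on stack; shift 'id'
Action: shift


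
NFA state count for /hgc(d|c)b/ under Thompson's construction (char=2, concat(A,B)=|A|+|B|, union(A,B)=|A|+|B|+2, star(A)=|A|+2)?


Syntax tree has 6 char leaf(s), 1 union(s), 0 star(s)
chars contribute 6×2 = 12; each union adds +2; each star adds +2
Total: 12 + 2 + 0 = 14 states


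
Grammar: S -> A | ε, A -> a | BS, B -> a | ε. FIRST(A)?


Per alternative of A: FIRST(a) = {a}; FIRST(BS) = {a, ε}
FIRST(A) = {a, ε}


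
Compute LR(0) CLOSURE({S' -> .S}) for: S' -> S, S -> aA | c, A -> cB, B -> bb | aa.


Start: S' -> .S
For each item with dot before a nonterminal B, add B -> .γ for every B-production
Closure: [S' -> .S, S -> .aA, S -> .c]


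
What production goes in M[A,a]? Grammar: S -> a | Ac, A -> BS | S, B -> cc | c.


For [A, a]: 'a' ∈ FIRST(S)
Entry: A -> S


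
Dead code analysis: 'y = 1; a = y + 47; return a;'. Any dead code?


y is read by a's definition; a is returned
No dead code


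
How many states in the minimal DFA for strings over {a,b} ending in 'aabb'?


Track the longest suffix of input matching a prefix of 'aabb': 5 classes (prefixes of length 0..4)
Minimal DFA: 5 states


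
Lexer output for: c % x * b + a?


Scan left to right, longest-match per lexeme
Tokens: ID(c), OP(%), ID(x), OP(*), ID(b), OP(+), ID(a)


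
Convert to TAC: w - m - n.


Break into single-operator statements:
t1 = w - m
t2 = t1 - n


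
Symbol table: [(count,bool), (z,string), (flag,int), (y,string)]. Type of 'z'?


Lookup 'z' → type string


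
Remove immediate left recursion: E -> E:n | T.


Left-recursive alternatives: E:n; non-recursive: T
Introduce E': E -> TE', E' -> :nE' | ε


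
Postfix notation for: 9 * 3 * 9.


Left to right (same or higher precedence on left)
Postfix: 9 3 * 9 *


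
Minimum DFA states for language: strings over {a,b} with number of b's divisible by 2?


Track (count of b) mod 2: states 0..1, accept at 0
Minimal DFA: 2 states


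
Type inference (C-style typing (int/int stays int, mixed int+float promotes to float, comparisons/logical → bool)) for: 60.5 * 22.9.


Operand types: float * float
Rule: mixed int/float promotes to float; int/int stays int
Result type: float


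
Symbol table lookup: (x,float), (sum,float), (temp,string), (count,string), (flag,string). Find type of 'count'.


Lookup 'count' → type string


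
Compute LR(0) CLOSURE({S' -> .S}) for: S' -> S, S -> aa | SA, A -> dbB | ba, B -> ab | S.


Start: S' -> .S
For each item with dot before a nonterminal B, add B -> .γ for every B-production
Closure: [S' -> .S, S -> .aa, S -> .SA]


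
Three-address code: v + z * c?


Break into single-operator statements:
t1 = z * c
t2 = v + t1


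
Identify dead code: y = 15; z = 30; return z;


y is assigned but never read
Dead: 'y = 15'


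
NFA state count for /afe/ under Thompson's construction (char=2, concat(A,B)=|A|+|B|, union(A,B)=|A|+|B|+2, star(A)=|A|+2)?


Syntax tree has 3 char leaf(s), 0 union(s), 0 star(s)
chars contribute 3×2 = 6; each union adds +2; each star adds +2
Total: 6 + 0 + 0 = 6 states


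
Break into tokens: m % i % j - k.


Scan left to right, longest-match per lexeme
Tokens: ID(m), OP(%), ID(i), OP(%), ID(j), OP(-), ID(k)


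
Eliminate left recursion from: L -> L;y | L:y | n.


Left-recursive alternatives: L;y, L:y; non-recursive: n
Introduce L': L -> nL', L' -> ;yL' | :yL' | ε


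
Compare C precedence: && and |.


'|' is bitwise OR (level 3); '&&' is logical AND (level 2)
Higher level binds tighter
'|' has higher precedence than '&&'


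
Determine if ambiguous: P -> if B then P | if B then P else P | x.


dangling else: 'if B then if B then x else x' parses two ways
Ambiguous


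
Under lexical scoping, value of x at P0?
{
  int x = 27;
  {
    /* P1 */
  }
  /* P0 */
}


x declared in the same block as P0
x = 27


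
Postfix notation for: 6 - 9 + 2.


Left to right (same or higher precedence on left)
Postfix: 6 9 - 2 +


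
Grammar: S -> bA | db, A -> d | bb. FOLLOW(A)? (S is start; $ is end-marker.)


$ ∈ FOLLOW(S). For each A -> αBβ: add FIRST(β)\{ε} to FOLLOW(B); if β nullable, add FOLLOW(A).
FOLLOW(A) = {$}


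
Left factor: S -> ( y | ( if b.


Common prefix: '('
Factored: S -> ( S', S' -> y | if b


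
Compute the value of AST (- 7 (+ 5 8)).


Evaluate inner: (+ 5 8) = 13
Evaluate root: (- 7 13) = -6
Result: -6


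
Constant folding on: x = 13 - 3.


13 - 3 = 10 at compile time
Optimized: x = 10


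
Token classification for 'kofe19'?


Pattern: letter/underscore followed by alphanumerics, not a keyword
Type: IDENTIFIER


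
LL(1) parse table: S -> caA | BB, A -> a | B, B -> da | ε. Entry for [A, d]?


For [A, d]: 'd' ∈ FIRST(B)
Entry: A -> B


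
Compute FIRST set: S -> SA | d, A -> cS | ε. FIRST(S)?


Per alternative of S: FIRST(SA) = {d}; FIRST(d) = {d}
FIRST(S) = {d}


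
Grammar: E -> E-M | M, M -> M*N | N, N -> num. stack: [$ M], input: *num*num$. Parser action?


shift '*' to continue M -> M*N
Action: shift


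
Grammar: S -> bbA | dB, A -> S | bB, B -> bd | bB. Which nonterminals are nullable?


A nonterminal is nullable iff some alternative derives ε (directly, or every symbol in it is nullable)
Nullable: {}


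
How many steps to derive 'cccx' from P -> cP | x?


Derivation: P => cP => ccP => cccP => cccx
Steps: 4


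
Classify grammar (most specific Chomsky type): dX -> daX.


LHS has context (more than one symbol) and |LHS| ≤ |RHS|
Classification: Type 1 (Context-Sensitive)


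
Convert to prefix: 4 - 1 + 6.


left-to-right (same/higher precedence on left): tree is (+ (- 4 1) 6)
Prefix: + - 4 1 6


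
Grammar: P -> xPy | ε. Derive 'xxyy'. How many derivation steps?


Derivation: P => xPy => xxPyy => xxyy
Steps: 3


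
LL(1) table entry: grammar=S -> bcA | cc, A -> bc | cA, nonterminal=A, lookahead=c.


For [A, c]: 'c' ∈ FIRST(cA)
Entry: A -> cA


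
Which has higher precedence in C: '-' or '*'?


'*' is multiplicative (level 10); '-' is additive (level 9)
Higher level binds tighter
'*' has higher precedence than '-'


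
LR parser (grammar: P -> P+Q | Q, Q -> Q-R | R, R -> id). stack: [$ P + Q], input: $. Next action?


handle 'P+Q' on top; lookahead ∈ FOLLOW(P) = {+, $}
Action: reduce (P -> P+Q)


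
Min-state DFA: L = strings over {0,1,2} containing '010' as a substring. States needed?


KMP-style automaton: 3 progress states + 1 absorbing accept = 4
Minimal DFA: 4 states


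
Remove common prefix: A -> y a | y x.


Common prefix: 'y'
Factored: A -> y A', A' -> a | x
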